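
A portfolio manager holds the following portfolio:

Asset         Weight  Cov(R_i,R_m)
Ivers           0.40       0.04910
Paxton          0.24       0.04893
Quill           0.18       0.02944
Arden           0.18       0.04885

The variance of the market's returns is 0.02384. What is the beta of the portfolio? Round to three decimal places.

β_Ivers = 0.04910 / 0.02384 = 2.0596
β_Paxton = 0.04893 / 0.02384 = 2.0524
β_Quill = 0.02944 / 0.02384 = 1.2349
β_Arden = 0.04885 / 0.02384 = 2.0491
β_P = Σ w_i β_i = 0.40×2.0596 + 0.24×2.0524 + 0.18×1.2349 + 0.18×2.0491 = 1.9075

1.908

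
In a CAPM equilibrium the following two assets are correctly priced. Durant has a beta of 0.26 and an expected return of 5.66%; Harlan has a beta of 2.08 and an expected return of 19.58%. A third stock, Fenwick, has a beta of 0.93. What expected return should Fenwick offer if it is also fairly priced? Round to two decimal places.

10.78%

MRP (SML slope) = (19.58% − 5.66%) / (2.08 − 0.26) = 13.92% / 1.82 = 7.6484%
R_f (intercept) = 5.66% − 0.26 × 7.6484% = 3.6714%
E(R_Fenwick) = R_f + β × MRP = 3.6714% + 0.93 × 7.6484% = 10.78%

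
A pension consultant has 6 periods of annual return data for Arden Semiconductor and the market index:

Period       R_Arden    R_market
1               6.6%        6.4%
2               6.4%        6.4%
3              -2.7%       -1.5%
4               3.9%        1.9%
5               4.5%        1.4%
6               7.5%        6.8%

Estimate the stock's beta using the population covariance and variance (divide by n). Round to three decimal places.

Mean R_i = (6.6 + 6.4 − 2.7 + 3.9 + 4.5 + 7.5) / 6 = 4.3667%
Mean R_m = (6.4 + 6.4 − 1.5 + 1.9 + 1.4 + 6.8) / 6 = 3.5667%
Σ(R_i − R̄_i)(R_m − R̄_m) = 58.5133  ⇒  Cov = 58.5133 / 6 = 9.7522
Σ(R_m − R̄_m)² = 59.6533  ⇒  Var(R_m) = 59.6533 / 6 = 9.9422
β = Cov / Var(R_m) = 9.7522 / 9.9422 = 0.9809

0.981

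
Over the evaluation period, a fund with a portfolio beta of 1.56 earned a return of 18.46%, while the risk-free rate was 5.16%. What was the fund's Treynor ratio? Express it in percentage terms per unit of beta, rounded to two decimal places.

8.53%

Treynor = (R_P − R_f) / β_P = (18.46% − 5.16%) / 1.5600 = 13.30% / 1.5600 = 8.53%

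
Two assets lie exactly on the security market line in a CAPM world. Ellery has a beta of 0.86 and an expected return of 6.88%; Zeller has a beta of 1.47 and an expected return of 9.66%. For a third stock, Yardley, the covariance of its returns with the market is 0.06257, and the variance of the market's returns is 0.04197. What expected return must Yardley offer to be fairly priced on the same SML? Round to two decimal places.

9.75%

MRP = (9.66% − 6.88%) / (1.47 − 0.86) = 4.5574%
R_f = 6.88% − 0.86 × 4.5574% = 2.9606%
β_Yardley = Cov / Var(R_m) = 0.06257 / 0.04197 = 1.4908
E(R_Yardley) = R_f + β × MRP = 2.9606% + 1.4908 × 4.5574% = 9.75%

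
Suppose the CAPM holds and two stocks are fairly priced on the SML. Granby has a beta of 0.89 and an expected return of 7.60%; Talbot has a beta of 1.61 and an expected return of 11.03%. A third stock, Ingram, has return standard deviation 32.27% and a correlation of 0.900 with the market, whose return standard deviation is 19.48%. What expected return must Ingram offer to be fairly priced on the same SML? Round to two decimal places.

10.46%

MRP = (11.03% − 7.60%) / (1.61 − 0.89) = 4.7639%
R_f = 7.60% − 0.89 × 4.7639% = 3.3601%
β_Ingram = ρ·σ_i/σ_m = 0.900 × 32.27 / 19.48 = 1.4909
E(R_Ingram) = R_f + β × MRP = 3.3601% + 1.4909 × 4.7639% = 10.46%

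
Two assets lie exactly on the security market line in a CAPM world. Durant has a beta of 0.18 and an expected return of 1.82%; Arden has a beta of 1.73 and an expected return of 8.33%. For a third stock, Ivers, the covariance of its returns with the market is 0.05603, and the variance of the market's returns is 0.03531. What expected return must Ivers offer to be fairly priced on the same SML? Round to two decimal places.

MRP = (8.33% − 1.82%) / (1.73 − 0.18) = 4.2000%
R_f = 1.82% − 0.18 × 4.2000% = 1.0640%
β_Ivers = Cov / Var(R_m) = 0.05603 / 0.03531 = 1.5868
E(R_Ivers) = R_f + β × MRP = 1.0640% + 1.5868 × 4.2000% = 7.73%

7.73%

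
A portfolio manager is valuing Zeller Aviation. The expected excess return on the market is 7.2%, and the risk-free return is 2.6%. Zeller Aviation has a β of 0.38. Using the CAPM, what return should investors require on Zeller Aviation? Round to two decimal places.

5.34%

E(R) = R_f + β × MRP = 2.6% + 0.38 × 7.2% = 5.34%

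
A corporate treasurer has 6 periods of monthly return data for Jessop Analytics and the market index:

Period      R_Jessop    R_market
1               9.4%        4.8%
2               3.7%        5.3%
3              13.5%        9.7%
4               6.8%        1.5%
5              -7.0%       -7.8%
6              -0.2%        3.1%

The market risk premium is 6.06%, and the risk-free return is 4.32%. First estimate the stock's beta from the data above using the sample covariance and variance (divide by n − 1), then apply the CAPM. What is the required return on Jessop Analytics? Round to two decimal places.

10.92%

Mean R_i = (9.4 + 3.7 + 13.5 + 6.8 − 7.0 − 0.2) / 6 = 4.3667%
Mean R_m = (4.8 + 5.3 + 9.7 + 1.5 − 7.8 + 3.1) / 6 = 2.7667%
Σ(R_i − R̄_i)(R_m − R̄_m) = 187.3733  ⇒  Cov = 187.3733 / 5 = 37.4747
Σ(R_m − R̄_m)² = 171.9933  ⇒  Var(R_m) = 171.9933 / 5 = 34.3987
β = Cov / Var(R_m) = 37.4747 / 34.3987 = 1.0894
E(R) = R_f + β × MRP = 4.32% + 1.0894 × 6.06% = 10.92%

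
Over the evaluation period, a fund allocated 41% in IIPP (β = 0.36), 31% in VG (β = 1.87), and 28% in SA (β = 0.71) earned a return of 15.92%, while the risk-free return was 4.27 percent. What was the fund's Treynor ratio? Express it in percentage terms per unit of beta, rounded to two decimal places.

β_P = 0.41×0.36 + 0.31×1.87 + 0.28×0.71 = 0.9261
Treynor = (R_P − R_f) / β_P = (15.92% − 4.27%) / 0.9261 = 11.65% / 0.9261 = 12.58%

12.58%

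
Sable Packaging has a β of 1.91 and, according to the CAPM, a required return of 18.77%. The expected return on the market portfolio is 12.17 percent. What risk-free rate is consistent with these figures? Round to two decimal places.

4.92%

E(R) = R_f + β(E(R_m) − R_f) = R_f(1 − β) + β·E(R_m)
18.77% = R_f × (1 − 1.91) + 1.91 × 12.17%
18.77% = R_f × -0.91 + 23.2447%
R_f = (18.77% − 23.2447%) / -0.91 = 4.92%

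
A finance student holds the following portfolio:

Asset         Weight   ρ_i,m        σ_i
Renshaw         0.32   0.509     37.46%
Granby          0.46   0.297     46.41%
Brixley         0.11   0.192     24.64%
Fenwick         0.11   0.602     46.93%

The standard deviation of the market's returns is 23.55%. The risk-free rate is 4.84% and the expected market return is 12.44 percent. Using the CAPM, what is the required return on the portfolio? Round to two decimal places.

β_Renshaw = 0.509 × 37.46% / 23.55% = 0.8096
β_Granby = 0.297 × 46.41% / 23.55% = 0.5853
β_Brixley = 0.192 × 24.64% / 23.55% = 0.2009
β_Fenwick = 0.602 × 46.93% / 23.55% = 1.1997
β_P = Σ w_i β_i = 0.32×0.8096 + 0.46×0.5853 + 0.11×0.2009 + 0.11×1.1997 = 0.6824
MRP = 12.44% − 4.84% = 7.60%
E(R_P) = R_f + β_P × MRP = 4.84% + 0.6824 × 7.60% = 10.03%

10.03%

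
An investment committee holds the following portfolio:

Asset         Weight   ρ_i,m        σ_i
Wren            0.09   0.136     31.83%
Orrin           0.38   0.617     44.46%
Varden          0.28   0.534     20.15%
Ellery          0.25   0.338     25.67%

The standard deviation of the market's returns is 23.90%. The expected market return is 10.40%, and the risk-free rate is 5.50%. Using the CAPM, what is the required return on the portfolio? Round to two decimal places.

β_Wren = 0.136 × 31.83% / 23.90% = 0.1811
β_Orrin = 0.617 × 44.46% / 23.90% = 1.1478
β_Varden = 0.534 × 20.15% / 23.90% = 0.4502
β_Ellery = 0.338 × 25.67% / 23.90% = 0.3630
β_P = Σ w_i β_i = 0.09×0.1811 + 0.38×1.1478 + 0.28×0.4502 + 0.25×0.3630 = 0.6693
MRP = 10.40% − 5.50% = 4.90%
E(R_P) = R_f + β_P × MRP = 5.50% + 0.6693 × 4.90% = 8.78%

8.78%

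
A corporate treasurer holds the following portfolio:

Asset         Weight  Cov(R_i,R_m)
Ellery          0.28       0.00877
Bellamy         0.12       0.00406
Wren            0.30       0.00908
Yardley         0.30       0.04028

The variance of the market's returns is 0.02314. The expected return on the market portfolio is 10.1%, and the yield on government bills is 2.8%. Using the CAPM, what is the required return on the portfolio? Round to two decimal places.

β_Ellery = 0.00877 / 0.02314 = 0.3790
β_Bellamy = 0.00406 / 0.02314 = 0.1755
β_Wren = 0.00908 / 0.02314 = 0.3924
β_Yardley = 0.04028 / 0.02314 = 1.7407
β_P = Σ w_i β_i = 0.28×0.3790 + 0.12×0.1755 + 0.30×0.3924 + 0.30×1.7407 = 0.7671
MRP = 10.1% − 2.8% = 7.30%
E(R_P) = R_f + β_P × MRP = 2.8% + 0.7671 × 7.3% = 8.40%

8.40%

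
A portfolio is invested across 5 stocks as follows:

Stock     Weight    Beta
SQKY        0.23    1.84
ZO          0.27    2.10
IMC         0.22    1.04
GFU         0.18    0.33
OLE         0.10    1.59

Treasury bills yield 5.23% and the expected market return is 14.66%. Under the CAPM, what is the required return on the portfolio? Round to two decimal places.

18.78%

β_P = Σ w_i β_i = 0.23×1.84 + 0.27×2.10 + 0.22×1.04 + 0.18×0.33 + 0.10×1.59 = 1.4374
MRP = 14.66% − 5.23% = 9.43%
E(R_P) = R_f + β_P × MRP = 5.23% + 1.4374 × 9.43% = 18.78%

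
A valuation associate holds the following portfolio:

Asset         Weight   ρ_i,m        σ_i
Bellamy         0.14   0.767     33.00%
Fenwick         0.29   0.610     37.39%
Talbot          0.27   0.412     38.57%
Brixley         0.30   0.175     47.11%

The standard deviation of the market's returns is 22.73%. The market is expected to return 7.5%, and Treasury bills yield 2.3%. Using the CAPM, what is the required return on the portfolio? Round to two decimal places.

β_Bellamy = 0.767 × 33.00% / 22.73% = 1.1136
β_Fenwick = 0.610 × 37.39% / 22.73% = 1.0034
β_Talbot = 0.412 × 38.57% / 22.73% = 0.6991
β_Brixley = 0.175 × 47.11% / 22.73% = 0.3627
β_P = Σ w_i β_i = 0.14×1.1136 + 0.29×1.0034 + 0.27×0.6991 + 0.30×0.3627 = 0.7445
MRP = 7.5% − 2.3% = 5.20%
E(R_P) = R_f + β_P × MRP = 2.3% + 0.7445 × 5.2% = 6.17%

6.17%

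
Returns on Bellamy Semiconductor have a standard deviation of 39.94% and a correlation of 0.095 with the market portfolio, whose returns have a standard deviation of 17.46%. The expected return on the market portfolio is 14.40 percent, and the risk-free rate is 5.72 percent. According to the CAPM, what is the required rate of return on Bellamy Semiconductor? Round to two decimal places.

β = ρ × σ_i / σ_m = 0.095 × 39.94% / 17.46% = 0.2173
MRP = 14.40% − 5.72% = 8.68%
E(R) = 5.72% + 0.2173 × 8.68% = 7.61%

7.61%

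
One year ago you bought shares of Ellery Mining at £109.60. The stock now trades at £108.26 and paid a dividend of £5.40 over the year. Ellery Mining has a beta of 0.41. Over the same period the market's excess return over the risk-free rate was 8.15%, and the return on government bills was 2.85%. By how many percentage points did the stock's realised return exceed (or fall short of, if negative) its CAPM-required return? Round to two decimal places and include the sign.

-2.49%

Realised HPR = (P1 + D1 − P0) / P0 = (108.26 + 5.40 − 109.60) / 109.60 = 4.06 / 109.60 = 3.7044%
CAPM required = R_f + β·MRP = 2.85% + 0.41 × 8.15% = 6.1915%
α = realised − required = 3.7044% − 6.1915% = -2.49%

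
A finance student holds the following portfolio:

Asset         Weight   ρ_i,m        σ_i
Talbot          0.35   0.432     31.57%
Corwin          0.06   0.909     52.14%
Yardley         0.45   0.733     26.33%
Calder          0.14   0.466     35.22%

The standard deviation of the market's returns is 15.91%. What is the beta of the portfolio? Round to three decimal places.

1.169

β_Talbot = 0.432 × 31.57% / 15.91% = 0.8572
β_Corwin = 0.909 × 52.14% / 15.91% = 2.9790
β_Yardley = 0.733 × 26.33% / 15.91% = 1.2131
β_Calder = 0.466 × 35.22% / 15.91% = 1.0316
β_P = Σ w_i β_i = 0.35×0.8572 + 0.06×2.9790 + 0.45×1.2131 + 0.14×1.0316 = 1.1691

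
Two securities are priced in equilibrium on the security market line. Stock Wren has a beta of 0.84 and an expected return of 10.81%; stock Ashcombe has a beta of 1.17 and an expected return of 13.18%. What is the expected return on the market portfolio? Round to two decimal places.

Both satisfy E(R) = R_f + β·MRP, so the slope of the SML is
MRP = (13.18% − 10.81%) / (1.17 − 0.84) = 2.37% / 0.33 = 7.1818%
R_f = E(R_Wren) − β_Wren·MRP = 10.81% − 0.84 × 7.1818% = 4.7773%
E(R_m) = R_f + MRP = 4.7773% + 7.1818% = 11.96%

11.96%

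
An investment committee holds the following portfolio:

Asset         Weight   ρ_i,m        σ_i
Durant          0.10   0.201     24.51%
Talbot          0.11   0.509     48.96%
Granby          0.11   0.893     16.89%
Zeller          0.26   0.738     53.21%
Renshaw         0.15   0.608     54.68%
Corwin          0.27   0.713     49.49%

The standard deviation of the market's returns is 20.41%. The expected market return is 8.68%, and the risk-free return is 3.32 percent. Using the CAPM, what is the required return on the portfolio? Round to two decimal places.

11.10%

β_Durant = 0.201 × 24.51% / 20.41% = 0.2414
β_Talbot = 0.509 × 48.96% / 20.41% = 1.2210
β_Granby = 0.893 × 16.89% / 20.41% = 0.7390
β_Zeller = 0.738 × 53.21% / 20.41% = 1.9240
β_Renshaw = 0.608 × 54.68% / 20.41% = 1.6289
β_Corwin = 0.713 × 49.49% / 20.41% = 1.7289
β_P = Σ w_i β_i = 0.10×0.2414 + 0.11×1.2210 + 0.11×0.7390 + 0.26×1.9240 + 0.15×1.6289 + 0.27×1.7289 = 1.4511
MRP = 8.68% − 3.32% = 5.36%
E(R_P) = R_f + β_P × MRP = 3.32% + 1.4511 × 5.36% = 11.10%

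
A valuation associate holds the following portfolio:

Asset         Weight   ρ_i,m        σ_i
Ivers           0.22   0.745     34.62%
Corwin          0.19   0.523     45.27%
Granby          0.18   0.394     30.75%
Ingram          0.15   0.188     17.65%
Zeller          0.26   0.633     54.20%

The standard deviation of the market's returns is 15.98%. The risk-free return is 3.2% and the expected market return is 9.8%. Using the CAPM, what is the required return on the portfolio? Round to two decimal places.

β_Ivers = 0.745 × 34.62% / 15.98% = 1.6140
β_Corwin = 0.523 × 45.27% / 15.98% = 1.4816
β_Granby = 0.394 × 30.75% / 15.98% = 0.7582
β_Ingram = 0.188 × 17.65% / 15.98% = 0.2076
β_Zeller = 0.633 × 54.20% / 15.98% = 2.1470
β_P = Σ w_i β_i = 0.22×1.6140 + 0.19×1.4816 + 0.18×0.7582 + 0.15×0.2076 + 0.26×2.1470 = 1.3624
MRP = 9.8% − 3.2% = 6.60%
E(R_P) = R_f + β_P × MRP = 3.2% + 1.3624 × 6.6% = 12.19%

12.19%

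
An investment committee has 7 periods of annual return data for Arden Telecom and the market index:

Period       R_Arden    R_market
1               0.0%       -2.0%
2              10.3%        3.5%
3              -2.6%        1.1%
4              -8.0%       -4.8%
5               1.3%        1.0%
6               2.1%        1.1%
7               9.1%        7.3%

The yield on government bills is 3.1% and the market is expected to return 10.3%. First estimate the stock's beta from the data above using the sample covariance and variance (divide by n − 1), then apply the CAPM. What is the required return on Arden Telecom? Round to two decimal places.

13.59%

Mean R_i = (0.0 + 10.3 − 2.6 − 8.0 + 1.3 + 2.1 + 9.1) / 7 = 1.7429%
Mean R_m = (-2.0 + 3.5 + 1.1 − 4.8 + 1.0 + 1.1 + 7.3) / 7 = 1.0286%
Σ(R_i − R̄_i)(R_m − R̄_m) = 129.0814  ⇒  Cov = 129.0814 / 6 = 21.5136
Σ(R_m − R̄_m)² = 88.5943  ⇒  Var(R_m) = 88.5943 / 6 = 14.7657
β = Cov / Var(R_m) = 21.5136 / 14.7657 = 1.4570
MRP = 10.3% − 3.1% = 7.20%
E(R) = R_f + β × MRP = 3.1% + 1.4570 × 7.2% = 13.59%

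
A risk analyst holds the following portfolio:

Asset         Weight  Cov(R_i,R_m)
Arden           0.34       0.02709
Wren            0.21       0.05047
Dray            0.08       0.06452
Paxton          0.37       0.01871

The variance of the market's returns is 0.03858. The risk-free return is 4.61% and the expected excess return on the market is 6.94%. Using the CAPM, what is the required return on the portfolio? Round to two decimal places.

β_Arden = 0.02709 / 0.03858 = 0.7022
β_Wren = 0.05047 / 0.03858 = 1.3082
β_Dray = 0.06452 / 0.03858 = 1.6724
β_Paxton = 0.01871 / 0.03858 = 0.4850
β_P = Σ w_i β_i = 0.34×0.7022 + 0.21×1.3082 + 0.08×1.6724 + 0.37×0.4850 = 0.8267
E(R_P) = R_f + β_P × MRP = 4.61% + 0.8267 × 6.94% = 10.35%

10.35%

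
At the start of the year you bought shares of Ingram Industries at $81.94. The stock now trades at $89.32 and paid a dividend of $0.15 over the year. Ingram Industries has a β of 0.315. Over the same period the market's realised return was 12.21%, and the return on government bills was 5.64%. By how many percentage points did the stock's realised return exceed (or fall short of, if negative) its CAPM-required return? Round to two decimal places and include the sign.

+1.48%

Realised HPR = (P1 + D1 − P0) / P0 = (89.32 + 0.15 − 81.94) / 81.94 = 7.53 / 81.94 = 9.1897%
MRP = 12.21% − 5.64% = 6.57%
CAPM required = R_f + β·MRP = 5.64% + 0.315 × 6.57% = 7.70955%
α = realised − required = 9.1897% − 7.70955% = +1.48%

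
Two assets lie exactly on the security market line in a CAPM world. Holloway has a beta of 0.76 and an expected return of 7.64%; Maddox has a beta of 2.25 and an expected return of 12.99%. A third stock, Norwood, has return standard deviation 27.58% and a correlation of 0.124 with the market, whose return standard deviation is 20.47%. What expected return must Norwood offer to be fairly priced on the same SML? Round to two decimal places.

MRP = (12.99% − 7.64%) / (2.25 − 0.76) = 3.5906%
R_f = 7.64% − 0.76 × 3.5906% = 4.9111%
β_Norwood = ρ·σ_i/σ_m = 0.124 × 27.58 / 20.47 = 0.1671
E(R_Norwood) = R_f + β × MRP = 4.9111% + 0.1671 × 3.5906% = 5.51%

5.51%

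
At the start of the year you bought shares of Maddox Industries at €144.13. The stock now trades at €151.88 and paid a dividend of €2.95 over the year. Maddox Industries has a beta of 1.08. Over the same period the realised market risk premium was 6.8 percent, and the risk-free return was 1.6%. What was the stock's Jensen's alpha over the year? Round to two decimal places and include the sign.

Realised HPR = (P1 + D1 − P0) / P0 = (151.88 + 2.95 − 144.13) / 144.13 = 10.70 / 144.13 = 7.4239%
CAPM required = R_f + β·MRP = 1.6% + 1.08 × 6.8% = 8.9440%
α = realised − required = 7.4239% − 8.9440% = -1.52%

-1.52%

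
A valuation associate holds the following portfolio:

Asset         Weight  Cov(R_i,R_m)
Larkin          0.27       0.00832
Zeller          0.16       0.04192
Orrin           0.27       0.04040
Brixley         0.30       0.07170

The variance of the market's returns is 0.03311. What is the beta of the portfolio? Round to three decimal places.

β_Larkin = 0.00832 / 0.03311 = 0.2513
β_Zeller = 0.04192 / 0.03311 = 1.2661
β_Orrin = 0.04040 / 0.03311 = 1.2202
β_Brixley = 0.07170 / 0.03311 = 2.1655
β_P = Σ w_i β_i = 0.27×0.2513 + 0.16×1.2661 + 0.27×1.2202 + 0.30×2.1655 = 1.2495

1.250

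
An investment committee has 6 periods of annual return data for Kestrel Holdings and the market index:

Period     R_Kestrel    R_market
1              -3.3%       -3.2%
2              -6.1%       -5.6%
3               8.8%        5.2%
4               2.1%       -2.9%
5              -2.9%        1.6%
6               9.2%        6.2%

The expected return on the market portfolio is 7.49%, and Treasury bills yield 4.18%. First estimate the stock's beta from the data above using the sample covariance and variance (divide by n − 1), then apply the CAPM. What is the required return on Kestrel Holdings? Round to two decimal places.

Mean R_i = (-3.3 − 6.1 + 8.8 + 2.1 − 2.9 + 9.2) / 6 = 1.3000%
Mean R_m = (-3.2 − 5.6 + 5.2 − 2.9 + 1.6 + 6.2) / 6 = 0.2167%
Σ(R_i − R̄_i)(R_m − R̄_m) = 135.1000  ⇒  Cov = 135.1000 / 5 = 27.0200
Σ(R_m − R̄_m)² = 117.7683  ⇒  Var(R_m) = 117.7683 / 5 = 23.5537
β = Cov / Var(R_m) = 27.0200 / 23.5537 = 1.1472
MRP = 7.49% − 4.18% = 3.31%
E(R) = R_f + β × MRP = 4.18% + 1.1472 × 3.31% = 7.98%

7.98%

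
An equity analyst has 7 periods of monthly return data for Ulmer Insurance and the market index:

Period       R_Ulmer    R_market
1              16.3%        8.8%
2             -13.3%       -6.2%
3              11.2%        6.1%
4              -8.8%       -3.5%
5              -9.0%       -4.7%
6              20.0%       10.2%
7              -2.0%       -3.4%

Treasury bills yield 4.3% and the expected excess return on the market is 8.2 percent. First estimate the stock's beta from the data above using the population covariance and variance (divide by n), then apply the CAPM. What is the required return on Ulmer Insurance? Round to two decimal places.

Mean R_i = (16.3 − 13.3 + 11.2 − 8.8 − 9.0 + 20.0 − 2.0) / 7 = 2.0571%
Mean R_m = (8.8 − 6.2 + 6.1 − 3.5 − 4.7 + 10.2 − 3.4) / 7 = 1.0429%
Σ(R_i − R̄_i)(R_m − R̄_m) = 563.1029  ⇒  Cov = 563.1029 / 7 = 80.4433
Σ(R_m − R̄_m)² = 295.4171  ⇒  Var(R_m) = 295.4171 / 7 = 42.2024
β = Cov / Var(R_m) = 80.4433 / 42.2024 = 1.9061
E(R) = R_f + β × MRP = 4.3% + 1.9061 × 8.2% = 19.93%

19.93%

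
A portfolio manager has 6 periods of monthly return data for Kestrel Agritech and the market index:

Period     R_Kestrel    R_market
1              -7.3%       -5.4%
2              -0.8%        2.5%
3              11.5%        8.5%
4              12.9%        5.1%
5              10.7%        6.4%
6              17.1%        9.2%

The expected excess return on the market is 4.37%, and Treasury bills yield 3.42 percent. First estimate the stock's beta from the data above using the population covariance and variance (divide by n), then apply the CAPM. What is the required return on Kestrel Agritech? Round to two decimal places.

Mean R_i = (-7.3 − 0.8 + 11.5 + 12.9 + 10.7 + 17.1) / 6 = 7.3500%
Mean R_m = (-5.4 + 2.5 + 8.5 + 5.1 + 6.4 + 9.2) / 6 = 4.3833%
Σ(R_i − R̄_i)(R_m − R̄_m) = 233.4550  ⇒  Cov = 233.4550 / 6 = 38.9092
Σ(R_m − R̄_m)² = 143.9883  ⇒  Var(R_m) = 143.9883 / 6 = 23.9981
β = Cov / Var(R_m) = 38.9092 / 23.9981 = 1.6213
E(R) = R_f + β × MRP = 3.42% + 1.6213 × 4.37% = 10.51%

10.51%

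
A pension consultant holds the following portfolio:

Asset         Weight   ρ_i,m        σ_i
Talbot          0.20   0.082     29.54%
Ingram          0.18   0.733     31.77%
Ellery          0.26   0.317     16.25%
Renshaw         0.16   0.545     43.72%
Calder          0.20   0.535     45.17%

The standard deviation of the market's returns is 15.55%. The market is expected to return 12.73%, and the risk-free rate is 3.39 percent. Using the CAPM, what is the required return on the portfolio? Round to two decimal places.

β_Talbot = 0.082 × 29.54% / 15.55% = 0.1558
β_Ingram = 0.733 × 31.77% / 15.55% = 1.4976
β_Ellery = 0.317 × 16.25% / 15.55% = 0.3313
β_Renshaw = 0.545 × 43.72% / 15.55% = 1.5323
β_Calder = 0.535 × 45.17% / 15.55% = 1.5541
β_P = Σ w_i β_i = 0.20×0.1558 + 0.18×1.4976 + 0.26×0.3313 + 0.16×1.5323 + 0.20×1.5541 = 0.9429
MRP = 12.73% − 3.39% = 9.34%
E(R_P) = R_f + β_P × MRP = 3.39% + 0.9429 × 9.34% = 12.20%

12.20%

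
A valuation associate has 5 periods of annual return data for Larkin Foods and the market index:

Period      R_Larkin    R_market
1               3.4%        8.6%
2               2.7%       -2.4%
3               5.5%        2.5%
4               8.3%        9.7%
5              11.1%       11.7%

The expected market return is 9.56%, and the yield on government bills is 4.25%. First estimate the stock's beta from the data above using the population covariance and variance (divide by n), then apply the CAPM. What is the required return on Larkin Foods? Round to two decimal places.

Mean R_i = (3.4 + 2.7 + 5.5 + 8.3 + 11.1) / 5 = 6.2000%
Mean R_m = (8.6 − 2.4 + 2.5 + 9.7 + 11.7) / 5 = 6.0200%
Σ(R_i − R̄_i)(R_m − R̄_m) = 60.2700  ⇒  Cov = 60.2700 / 5 = 12.0540
Σ(R_m − R̄_m)² = 135.7480  ⇒  Var(R_m) = 135.7480 / 5 = 27.1496
β = Cov / Var(R_m) = 12.0540 / 27.1496 = 0.4440
MRP = 9.56% − 4.25% = 5.31%
E(R) = R_f + β × MRP = 4.25% + 0.4440 × 5.31% = 6.61%

6.61%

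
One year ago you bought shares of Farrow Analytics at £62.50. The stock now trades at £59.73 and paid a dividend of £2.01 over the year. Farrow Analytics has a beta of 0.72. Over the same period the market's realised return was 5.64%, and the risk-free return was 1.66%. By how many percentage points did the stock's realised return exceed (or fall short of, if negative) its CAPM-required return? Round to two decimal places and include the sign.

-5.74%

Realised HPR = (P1 + D1 − P0) / P0 = (59.73 + 2.01 − 62.50) / 62.50 = -0.76 / 62.50 = -1.2160%
MRP = 5.64% − 1.66% = 3.98%
CAPM required = R_f + β·MRP = 1.66% + 0.72 × 3.98% = 4.5256%
α = realised − required = -1.2160% − 4.5256% = -5.74%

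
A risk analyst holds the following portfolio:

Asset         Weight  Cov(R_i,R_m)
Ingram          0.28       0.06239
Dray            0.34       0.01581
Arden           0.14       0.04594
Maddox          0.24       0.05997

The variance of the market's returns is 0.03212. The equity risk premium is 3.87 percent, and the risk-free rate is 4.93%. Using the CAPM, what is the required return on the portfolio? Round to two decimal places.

10.19%

β_Ingram = 0.06239 / 0.03212 = 1.9424
β_Dray = 0.01581 / 0.03212 = 0.4922
β_Arden = 0.04594 / 0.03212 = 1.4303
β_Maddox = 0.05997 / 0.03212 = 1.8671
β_P = Σ w_i β_i = 0.28×1.9424 + 0.34×0.4922 + 0.14×1.4303 + 0.24×1.8671 = 1.3596
E(R_P) = R_f + β_P × MRP = 4.93% + 1.3596 × 3.87% = 10.19%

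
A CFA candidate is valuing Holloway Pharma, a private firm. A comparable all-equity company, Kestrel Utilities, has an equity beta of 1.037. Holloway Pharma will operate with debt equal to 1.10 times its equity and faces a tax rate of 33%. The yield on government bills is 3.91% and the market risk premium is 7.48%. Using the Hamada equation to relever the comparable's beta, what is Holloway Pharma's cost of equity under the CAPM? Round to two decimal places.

β_L = β_U × [1 + (1 − t)(D/E)] = 1.037 × [1 + (1 − 0.33) × 1.10]
    = 1.037 × [1 + 0.67 × 1.10] = 1.037 × 1.7370 = 1.8013
E(R) = R_f + β_L × MRP = 3.91% + 1.8013 × 7.48% = 17.38%

17.38%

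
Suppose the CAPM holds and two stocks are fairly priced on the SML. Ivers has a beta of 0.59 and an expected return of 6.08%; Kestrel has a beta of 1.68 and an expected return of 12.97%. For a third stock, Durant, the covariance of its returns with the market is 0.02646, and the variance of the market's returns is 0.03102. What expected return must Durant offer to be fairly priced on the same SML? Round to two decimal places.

7.74%

MRP = (12.97% − 6.08%) / (1.68 − 0.59) = 6.3211%
R_f = 6.08% − 0.59 × 6.3211% = 2.3506%
β_Durant = Cov / Var(R_m) = 0.02646 / 0.03102 = 0.8530
E(R_Durant) = R_f + β × MRP = 2.3506% + 0.8530 × 6.3211% = 7.74%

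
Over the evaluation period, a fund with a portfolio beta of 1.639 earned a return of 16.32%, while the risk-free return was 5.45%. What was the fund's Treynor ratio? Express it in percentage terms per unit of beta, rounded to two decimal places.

Treynor = (R_P − R_f) / β_P = (16.32% − 5.45%) / 1.6390 = 10.87% / 1.6390 = 6.63%

6.63%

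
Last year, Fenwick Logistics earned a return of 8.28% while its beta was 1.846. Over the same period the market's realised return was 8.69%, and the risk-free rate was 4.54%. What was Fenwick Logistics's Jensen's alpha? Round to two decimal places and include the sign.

Market excess return = 8.69% − 4.54% = 4.15%
CAPM benchmark = R_f + β(R_m − R_f) = 4.54% + 1.846 × 4.15% = 12.20090%
α = actual − benchmark = 8.28% − 12.20090% = -3.92%

-3.92%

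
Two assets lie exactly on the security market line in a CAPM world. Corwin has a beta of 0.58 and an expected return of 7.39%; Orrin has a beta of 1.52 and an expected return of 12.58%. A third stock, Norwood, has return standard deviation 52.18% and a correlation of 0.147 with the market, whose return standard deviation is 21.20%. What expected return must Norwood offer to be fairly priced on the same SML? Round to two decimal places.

6.19%

MRP = (12.58% − 7.39%) / (1.52 − 0.58) = 5.5213%
R_f = 7.39% − 0.58 × 5.5213% = 4.1876%
β_Norwood = ρ·σ_i/σ_m = 0.147 × 52.18 / 21.20 = 0.3618
E(R_Norwood) = R_f + β × MRP = 4.1876% + 0.3618 × 5.5213% = 6.19%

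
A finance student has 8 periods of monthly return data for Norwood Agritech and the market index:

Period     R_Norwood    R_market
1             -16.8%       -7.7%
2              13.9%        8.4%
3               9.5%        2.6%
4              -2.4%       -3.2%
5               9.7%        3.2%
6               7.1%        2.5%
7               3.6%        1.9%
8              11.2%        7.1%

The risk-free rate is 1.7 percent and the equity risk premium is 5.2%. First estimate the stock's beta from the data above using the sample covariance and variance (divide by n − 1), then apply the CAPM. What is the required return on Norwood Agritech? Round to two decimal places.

Mean R_i = (-16.8 + 13.9 + 9.5 − 2.4 + 9.7 + 7.1 + 3.6 + 11.2) / 8 = 4.4750%
Mean R_m = (-7.7 + 8.4 + 2.6 − 3.2 + 3.2 + 2.5 + 1.9 + 7.1) / 8 = 1.8500%
Σ(R_i − R̄_i)(R_m − R̄_m) = 347.4200  ⇒  Cov = 347.4200 / 7 = 49.6314
Σ(R_m − R̄_m)² = 189.9800  ⇒  Var(R_m) = 189.9800 / 7 = 27.1400
β = Cov / Var(R_m) = 49.6314 / 27.1400 = 1.8287
E(R) = R_f + β × MRP = 1.7% + 1.8287 × 5.2% = 11.21%

11.21%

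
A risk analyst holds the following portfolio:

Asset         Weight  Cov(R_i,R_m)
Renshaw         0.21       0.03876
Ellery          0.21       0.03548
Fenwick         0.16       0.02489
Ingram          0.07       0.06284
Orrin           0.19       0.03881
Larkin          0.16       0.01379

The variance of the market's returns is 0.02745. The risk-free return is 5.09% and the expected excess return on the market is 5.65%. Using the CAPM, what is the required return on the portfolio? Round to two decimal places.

β_Renshaw = 0.03876 / 0.02745 = 1.4120
β_Ellery = 0.03548 / 0.02745 = 1.2925
β_Fenwick = 0.02489 / 0.02745 = 0.9067
β_Ingram = 0.06284 / 0.02745 = 2.2893
β_Orrin = 0.03881 / 0.02745 = 1.4138
β_Larkin = 0.01379 / 0.02745 = 0.5024
β_P = Σ w_i β_i = 0.21×1.4120 + 0.21×1.2925 + 0.16×0.9067 + 0.07×2.2893 + 0.19×1.4138 + 0.16×0.5024 = 1.2223
E(R_P) = R_f + β_P × MRP = 5.09% + 1.2223 × 5.65% = 12.00%

12.00%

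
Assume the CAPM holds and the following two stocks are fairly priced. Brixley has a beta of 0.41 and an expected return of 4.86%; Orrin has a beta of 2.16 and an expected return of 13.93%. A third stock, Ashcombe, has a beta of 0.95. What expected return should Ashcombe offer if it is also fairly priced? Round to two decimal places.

MRP (SML slope) = (13.93% − 4.86%) / (2.16 − 0.41) = 9.07% / 1.75 = 5.1829%
R_f (intercept) = 4.86% − 0.41 × 5.1829% = 2.7350%
E(R_Ashcombe) = R_f + β × MRP = 2.7350% + 0.95 × 5.1829% = 7.66%

7.66%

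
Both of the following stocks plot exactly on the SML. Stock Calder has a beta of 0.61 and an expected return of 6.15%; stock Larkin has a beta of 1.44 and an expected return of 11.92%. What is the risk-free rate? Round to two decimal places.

1.91%

Both satisfy E(R) = R_f + β·MRP, so the slope of the SML is
MRP = (11.92% − 6.15%) / (1.44 − 0.61) = 5.77% / 0.83 = 6.9518%
R_f = E(R_Calder) − β_Calder·MRP = 6.15% − 0.61 × 6.9518% = 1.9094%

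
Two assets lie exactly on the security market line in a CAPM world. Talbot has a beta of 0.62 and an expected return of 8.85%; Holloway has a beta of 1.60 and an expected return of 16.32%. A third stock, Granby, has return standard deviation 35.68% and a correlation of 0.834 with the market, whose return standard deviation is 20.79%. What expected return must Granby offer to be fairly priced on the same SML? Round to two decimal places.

15.03%

MRP = (16.32% − 8.85%) / (1.60 − 0.62) = 7.6224%
R_f = 8.85% − 0.62 × 7.6224% = 4.1241%
β_Granby = ρ·σ_i/σ_m = 0.834 × 35.68 / 20.79 = 1.4313
E(R_Granby) = R_f + β × MRP = 4.1241% + 1.4313 × 7.6224% = 15.03%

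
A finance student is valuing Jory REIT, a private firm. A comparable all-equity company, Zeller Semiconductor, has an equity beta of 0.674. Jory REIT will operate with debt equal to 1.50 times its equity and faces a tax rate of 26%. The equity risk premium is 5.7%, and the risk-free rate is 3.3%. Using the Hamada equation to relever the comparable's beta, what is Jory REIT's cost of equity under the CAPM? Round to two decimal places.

11.41%

β_L = β_U × [1 + (1 − t)(D/E)] = 0.674 × [1 + (1 − 0.26) × 1.50]
    = 0.674 × [1 + 0.74 × 1.50] = 0.674 × 2.1100 = 1.4221
E(R) = R_f + β_L × MRP = 3.3% + 1.4221 × 5.7% = 11.41%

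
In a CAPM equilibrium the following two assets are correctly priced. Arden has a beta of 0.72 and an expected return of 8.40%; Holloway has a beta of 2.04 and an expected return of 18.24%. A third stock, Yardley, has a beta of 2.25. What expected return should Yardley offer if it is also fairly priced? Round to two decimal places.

19.81%

MRP (SML slope) = (18.24% − 8.40%) / (2.04 − 0.72) = 9.84% / 1.32 = 7.4545%
R_f (intercept) = 8.40% − 0.72 × 7.4545% = 3.0328%
E(R_Yardley) = R_f + β × MRP = 3.0328% + 2.25 × 7.4545% = 19.81%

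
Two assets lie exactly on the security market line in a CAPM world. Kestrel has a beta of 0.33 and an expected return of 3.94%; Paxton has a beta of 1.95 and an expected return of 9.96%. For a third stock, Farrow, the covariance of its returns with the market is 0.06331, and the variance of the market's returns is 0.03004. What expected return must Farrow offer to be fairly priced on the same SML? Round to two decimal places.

10.55%

MRP = (9.96% − 3.94%) / (1.95 − 0.33) = 3.7160%
R_f = 3.94% − 0.33 × 3.7160% = 2.7137%
β_Farrow = Cov / Var(R_m) = 0.06331 / 0.03004 = 2.1075
E(R_Farrow) = R_f + β × MRP = 2.7137% + 2.1075 × 3.7160% = 10.55%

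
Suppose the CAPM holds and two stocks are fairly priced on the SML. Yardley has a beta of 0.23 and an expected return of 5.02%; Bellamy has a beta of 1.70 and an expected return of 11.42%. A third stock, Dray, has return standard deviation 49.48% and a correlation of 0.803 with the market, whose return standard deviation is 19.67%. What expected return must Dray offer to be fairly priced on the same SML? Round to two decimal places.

MRP = (11.42% − 5.02%) / (1.70 − 0.23) = 4.3537%
R_f = 5.02% − 0.23 × 4.3537% = 4.0186%
β_Dray = ρ·σ_i/σ_m = 0.803 × 49.48 / 19.67 = 2.0200
E(R_Dray) = R_f + β × MRP = 4.0186% + 2.0200 × 4.3537% = 12.81%

12.81%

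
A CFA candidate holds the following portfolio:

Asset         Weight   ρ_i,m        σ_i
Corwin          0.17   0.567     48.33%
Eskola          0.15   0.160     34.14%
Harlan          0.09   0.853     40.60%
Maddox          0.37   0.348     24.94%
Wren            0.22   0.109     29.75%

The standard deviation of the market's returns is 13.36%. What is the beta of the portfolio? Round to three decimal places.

β_Corwin = 0.567 × 48.33% / 13.36% = 2.0511
β_Eskola = 0.160 × 34.14% / 13.36% = 0.4089
β_Harlan = 0.853 × 40.60% / 13.36% = 2.5922
β_Maddox = 0.348 × 24.94% / 13.36% = 0.6496
β_Wren = 0.109 × 29.75% / 13.36% = 0.2427
β_P = Σ w_i β_i = 0.17×2.0511 + 0.15×0.4089 + 0.09×2.5922 + 0.37×0.6496 + 0.22×0.2427 = 0.9371

0.937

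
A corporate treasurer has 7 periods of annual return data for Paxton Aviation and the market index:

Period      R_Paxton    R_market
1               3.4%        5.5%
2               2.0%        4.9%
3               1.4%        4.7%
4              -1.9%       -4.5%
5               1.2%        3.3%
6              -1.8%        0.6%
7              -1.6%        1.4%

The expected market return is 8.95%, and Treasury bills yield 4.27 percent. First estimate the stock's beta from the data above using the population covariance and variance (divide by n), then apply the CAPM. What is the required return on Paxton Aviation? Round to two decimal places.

Mean R_i = (3.4 + 2.0 + 1.4 − 1.9 + 1.2 − 1.8 − 1.6) / 7 = 0.3857%
Mean R_m = (5.5 + 4.9 + 4.7 − 4.5 + 3.3 + 0.6 + 1.4) / 7 = 2.2714%
Σ(R_i − R̄_i)(R_m − R̄_m) = 38.1371  ⇒  Cov = 38.1371 / 7 = 5.4482
Σ(R_m − R̄_m)² = 73.6943  ⇒  Var(R_m) = 73.6943 / 7 = 10.5278
β = Cov / Var(R_m) = 5.4482 / 10.5278 = 0.5175
MRP = 8.95% − 4.27% = 4.68%
E(R) = R_f + β × MRP = 4.27% + 0.5175 × 4.68% = 6.69%

6.69%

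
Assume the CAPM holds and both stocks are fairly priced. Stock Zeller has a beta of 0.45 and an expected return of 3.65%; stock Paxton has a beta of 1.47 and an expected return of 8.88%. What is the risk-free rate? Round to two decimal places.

Both satisfy E(R) = R_f + β·MRP, so the slope of the SML is
MRP = (8.88% − 3.65%) / (1.47 − 0.45) = 5.23% / 1.02 = 5.1275%
R_f = E(R_Zeller) − β_Zeller·MRP = 3.65% − 0.45 × 5.1275% = 1.3426%

1.34%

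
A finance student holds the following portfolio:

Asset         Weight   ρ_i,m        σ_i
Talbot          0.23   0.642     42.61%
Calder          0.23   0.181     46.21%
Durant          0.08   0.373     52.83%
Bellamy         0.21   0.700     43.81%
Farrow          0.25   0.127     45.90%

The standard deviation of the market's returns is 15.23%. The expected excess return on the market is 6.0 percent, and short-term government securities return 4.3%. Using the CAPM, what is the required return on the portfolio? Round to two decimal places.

11.27%

β_Talbot = 0.642 × 42.61% / 15.23% = 1.7962
β_Calder = 0.181 × 46.21% / 15.23% = 0.5492
β_Durant = 0.373 × 52.83% / 15.23% = 1.2939
β_Bellamy = 0.700 × 43.81% / 15.23% = 2.0136
β_Farrow = 0.127 × 45.90% / 15.23% = 0.3828
β_P = Σ w_i β_i = 0.23×1.7962 + 0.23×0.5492 + 0.08×1.2939 + 0.21×2.0136 + 0.25×0.3828 = 1.1615
E(R_P) = R_f + β_P × MRP = 4.3% + 1.1615 × 6.0% = 11.27%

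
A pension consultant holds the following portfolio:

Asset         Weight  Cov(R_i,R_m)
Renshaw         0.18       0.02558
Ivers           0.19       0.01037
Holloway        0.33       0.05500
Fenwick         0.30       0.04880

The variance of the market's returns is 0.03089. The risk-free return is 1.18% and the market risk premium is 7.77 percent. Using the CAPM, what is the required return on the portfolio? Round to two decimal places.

11.08%

β_Renshaw = 0.02558 / 0.03089 = 0.8281
β_Ivers = 0.01037 / 0.03089 = 0.3357
β_Holloway = 0.05500 / 0.03089 = 1.7805
β_Fenwick = 0.04880 / 0.03089 = 1.5798
β_P = Σ w_i β_i = 0.18×0.8281 + 0.19×0.3357 + 0.33×1.7805 + 0.30×1.5798 = 1.2743
E(R_P) = R_f + β_P × MRP = 1.18% + 1.2743 × 7.77% = 11.08%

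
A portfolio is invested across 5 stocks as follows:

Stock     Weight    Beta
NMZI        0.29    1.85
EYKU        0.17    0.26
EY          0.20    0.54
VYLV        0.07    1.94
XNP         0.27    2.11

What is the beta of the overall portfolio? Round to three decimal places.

β_P = Σ w_i β_i = 0.29×1.85 + 0.17×0.26 + 0.20×0.54 + 0.07×1.94 + 0.27×2.11 = 1.3942

1.394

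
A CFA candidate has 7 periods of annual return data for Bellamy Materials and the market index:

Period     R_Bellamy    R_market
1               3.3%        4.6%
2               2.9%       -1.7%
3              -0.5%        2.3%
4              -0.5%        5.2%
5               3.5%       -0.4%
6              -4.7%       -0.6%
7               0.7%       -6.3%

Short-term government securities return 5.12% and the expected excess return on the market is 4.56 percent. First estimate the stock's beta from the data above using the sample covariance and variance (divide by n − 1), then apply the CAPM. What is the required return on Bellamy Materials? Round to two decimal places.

Mean R_i = (3.3 + 2.9 − 0.5 − 0.5 + 3.5 − 4.7 + 0.7) / 7 = 0.6714%
Mean R_m = (4.6 − 1.7 + 2.3 + 5.2 − 0.4 − 0.6 − 6.3) / 7 = 0.4429%
Σ(R_i − R̄_i)(R_m − R̄_m) = 1.4286  ⇒  Cov = 1.4286 / 6 = 0.2381
Σ(R_m − R̄_m)² = 95.2171  ⇒  Var(R_m) = 95.2171 / 6 = 15.8695
β = Cov / Var(R_m) = 0.2381 / 15.8695 = 0.0150
E(R) = R_f + β × MRP = 5.12% + 0.0150 × 4.56% = 5.19%

5.19%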